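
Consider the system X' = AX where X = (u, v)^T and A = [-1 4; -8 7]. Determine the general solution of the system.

Coefficient matrix A = [[-1, 4], [-8, 7]].
Characteristic polynomial det(A - λI) = λ^2 - 6λ + 25 = 0.
Eigenvalues λ = 3 ± 4i (complex conjugate pair).
For λ=3+4i: an eigenvector is (-1,-1) - i(0,1) = (-1, -1 - i).
A real fundamental pair from Re and Im of e^((3+4i)t)v: X_1 = e^(3t)(cos(4t)·(-1,-1) + sin(4t)·(0,1)), X_2 = e^(3t)(sin(4t)·(-1,-1) - cos(4t)·(0,1)).
General solution: C_1X_1 + C_2X_2.

u(t) = -C_1e^(3t)cos(4t) - C_2e^(3t)sin(4t), v(t) = C_1e^(3t)sin(4t) - C_1e^(3t)cos(4t) - C_2e^(3t)sin(4t) - C_2e^(3t)cos(4t)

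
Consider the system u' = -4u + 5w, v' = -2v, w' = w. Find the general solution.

u(t) = c_1e^(-4t) + c_3e^(t), v(t) = c_2e^(-2t), w(t) = c_3e^(t)

Coefficient matrix A = [[-4, 0, 5], [0, -2, 0], [0, 0, 1]].
det(A - λI) = 0 gives eigenvalues λ = -4, -2, 1.
For λ=-4: eigenvector (1,0,0).
For λ=-2: eigenvector (0,1,0).
For λ=1: eigenvector (1,0,1).
General solution: c_1e^(-4t)(1,0,0) + c_2e^(-2t)(0,1,0) + c_3e^(t)(1,0,1).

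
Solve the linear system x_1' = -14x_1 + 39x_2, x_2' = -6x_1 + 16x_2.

Coefficient matrix A = [[-14, 39], [-6, 16]].
Characteristic polynomial det(A - λI) = λ^2 - 2λ + 10 = 0.
Eigenvalues λ = 1 ± 3i (complex conjugate pair).
For λ=1+3i: an eigenvector is (-2,-1) - i(-3,-1) = (-2 + 3i, -1 + i).
A real fundamental pair from Re and Im of e^((1+3i)t)v: X_1 = e^(t)(cos(3t)·(-2,-1) + sin(3t)·(-3,-1)), X_2 = e^(t)(sin(3t)·(-2,-1) - cos(3t)·(-3,-1)).
General solution: C_1X_1 + C_2X_2.

x_1(t) = -3C_1e^(t)sin(3t) - 2C_1e^(t)cos(3t) - 2C_2e^(t)sin(3t) + 3C_2e^(t)cos(3t), x_2(t) = -C_1e^(t)sin(3t) - C_1e^(t)cos(3t) - C_2e^(t)sin(3t) + C_2e^(t)cos(3t)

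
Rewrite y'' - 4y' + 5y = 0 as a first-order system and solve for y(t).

Let x_1 = y, x_2 = y'. Then x_1' = x_2 and x_2' = -5x_1 + 4x_2.
A = [[0,1],[-5,4]]; det(A-λI) = λ^2 - 4λ + 5.
Eigenvalues λ = 2 ± i.

y(t) = c_1e^(2t)cos(t) + c_2e^(2t)sin(t)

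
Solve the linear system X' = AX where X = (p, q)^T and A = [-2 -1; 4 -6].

Coefficient matrix A = [[-2, -1], [4, -6]].
Characteristic polynomial det(A - λI) = λ^2 + 8λ + 16 = 0.
Single eigenvalue λ = -4 with algebraic multiplicity 2.
Eigenvector v = (-1,-2); generalized eigenvector w with (A-λI)w=v is (-2,-3).
General solution: e^(-4t)[C_1·v + C_2·(t·v + w)].

p(t) = -C_1e^(-4t) - C_2te^(-4t) - 2C_2e^(-4t), q(t) = -2C_1e^(-4t) - 2C_2te^(-4t) - 3C_2e^(-4t)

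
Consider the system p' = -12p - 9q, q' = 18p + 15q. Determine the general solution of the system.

Coefficient matrix A = [[-12, -9], [18, 15]].
Characteristic polynomial det(A - λI) = λ^2 - 3λ - 18 = 0.
Eigenvalues λ = -3, 6.
For λ=-3: (A-λI) row 1 is [-9, -9], so an eigenvector is (-1, 1).
For λ=6: (A-λI) row 1 is [-18, -9], so an eigenvector is (1, -2).
General solution: C_1e^(-3t)(-1,1) + C_2e^(6t)(1,-2).

p(t) = -C_1e^(-3t) + C_2e^(6t), q(t) = C_1e^(-3t) - 2C_2e^(6t)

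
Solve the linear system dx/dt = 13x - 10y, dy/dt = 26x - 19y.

x(t) = -C_1e^(-3t)sin(2t) - 2C_1e^(-3t)cos(2t) - 2C_2e^(-3t)sin(2t) + C_2e^(-3t)cos(2t), y(t) = -2C_1e^(-3t)sin(2t) - 3C_1e^(-3t)cos(2t) - 3C_2e^(-3t)sin(2t) + 2C_2e^(-3t)cos(2t)

Coefficient matrix A = [[13, -10], [26, -19]].
Characteristic polynomial det(A - λI) = λ^2 + 6λ + 13 = 0.
Eigenvalues λ = -3 ± 2i (complex conjugate pair).
For λ=-3+2i: an eigenvector is (-2,-3) - i(-1,-2) = (-2 + i, -3 + 2i).
A real fundamental pair from Re and Im of e^((-3+2i)t)v: X_1 = e^(-3t)(cos(2t)·(-2,-3) + sin(2t)·(-1,-2)), X_2 = e^(-3t)(sin(2t)·(-2,-3) - cos(2t)·(-1,-2)).
General solution: C_1X_1 + C_2X_2.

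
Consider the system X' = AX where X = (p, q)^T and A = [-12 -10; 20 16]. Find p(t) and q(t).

Coefficient matrix A = [[-12, -10], [20, 16]].
Characteristic polynomial det(A - λI) = λ^2 - 4λ + 8 = 0.
Eigenvalues λ = 2 ± 2i (complex conjugate pair).
For λ=2+2i: an eigenvector is (2,-3) - i(1,-1) = (2 - i, -3 + i).
A real fundamental pair from Re and Im of e^((2+2i)t)v: X_1 = e^(2t)(cos(2t)·(2,-3) + sin(2t)·(1,-1)), X_2 = e^(2t)(sin(2t)·(2,-3) - cos(2t)·(1,-1)).
General solution: c_1X_1 + c_2X_2.

p(t) = c_1e^(2t)sin(2t) + 2c_1e^(2t)cos(2t) + 2c_2e^(2t)sin(2t) - c_2e^(2t)cos(2t), q(t) = -c_1e^(2t)sin(2t) - 3c_1e^(2t)cos(2t) - 3c_2e^(2t)sin(2t) + c_2e^(2t)cos(2t)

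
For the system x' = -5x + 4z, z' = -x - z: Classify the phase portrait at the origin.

stable improper node

A = [[-5,4],[-1,-1]]; det(A-λI) = λ^2 + 6λ + 9.
repeated λ = -3 with a single eigenvector.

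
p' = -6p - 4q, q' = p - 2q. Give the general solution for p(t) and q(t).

p(t) = -2K_1e^(-4t) - 2K_2te^(-4t) - K_2e^(-4t), q(t) = K_1e^(-4t) + K_2te^(-4t) + K_2e^(-4t)

Coefficient matrix A = [[-6, -4], [1, -2]].
Characteristic polynomial det(A - λI) = λ^2 + 8λ + 16 = 0.
Single eigenvalue λ = -4 with algebraic multiplicity 2.
Eigenvector v = (-2,1); generalized eigenvector w with (A-λI)w=v is (-1,1).
General solution: e^(-4t)[K_1·v + K_2·(t·v + w)].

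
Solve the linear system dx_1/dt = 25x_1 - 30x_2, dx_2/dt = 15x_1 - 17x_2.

x_1(t) = -C_1e^(4t)sin(3t) - 3C_1e^(4t)cos(3t) - 3C_2e^(4t)sin(3t) + C_2e^(4t)cos(3t), x_2(t) = -C_1e^(4t)sin(3t) - 2C_1e^(4t)cos(3t) - 2C_2e^(4t)sin(3t) + C_2e^(4t)cos(3t)

Coefficient matrix A = [[25, -30], [15, -17]].
Characteristic polynomial det(A - λI) = λ^2 - 8λ + 25 = 0.
Eigenvalues λ = 4 ± 3i (complex conjugate pair).
For λ=4+3i: an eigenvector is (-3,-2) - i(-1,-1) = (-3 + i, -2 + i).
A real fundamental pair from Re and Im of e^((4+3i)t)v: X_1 = e^(4t)(cos(3t)·(-3,-2) + sin(3t)·(-1,-1)), X_2 = e^(4t)(sin(3t)·(-3,-2) - cos(3t)·(-1,-1)).
General solution: C_1X_1 + C_2X_2.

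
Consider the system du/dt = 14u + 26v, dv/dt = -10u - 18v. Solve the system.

Coefficient matrix A = [[14, 26], [-10, -18]].
Characteristic polynomial det(A - λI) = λ^2 + 4λ + 8 = 0.
Eigenvalues λ = -2 ± 2i (complex conjugate pair).
For λ=-2+2i: an eigenvector is (3,-2) - i(-2,1) = (3 + 2i, -2 - i).
A real fundamental pair from Re and Im of e^((-2+2i)t)v: X_1 = e^(-2t)(cos(2t)·(3,-2) + sin(2t)·(-2,1)), X_2 = e^(-2t)(sin(2t)·(3,-2) - cos(2t)·(-2,1)).
General solution: c_1X_1 + c_2X_2.

u(t) = -2c_1e^(-2t)sin(2t) + 3c_1e^(-2t)cos(2t) + 3c_2e^(-2t)sin(2t) + 2c_2e^(-2t)cos(2t), v(t) = c_1e^(-2t)sin(2t) - 2c_1e^(-2t)cos(2t) - 2c_2e^(-2t)sin(2t) - c_2e^(-2t)cos(2t)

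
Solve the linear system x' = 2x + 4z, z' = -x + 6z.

x(t) = -2C_1e^(4t) - 2C_2te^(4t) + C_2e^(4t), z(t) = -C_1e^(4t) - C_2te^(4t)

Coefficient matrix A = [[2, 4], [-1, 6]].
Characteristic polynomial det(A - λI) = λ^2 - 8λ + 16 = 0.
Single eigenvalue λ = 4 with algebraic multiplicity 2.
Eigenvector v = (-2,-1); generalized eigenvector w with (A-λI)w=v is (1,0).
General solution: e^(4t)[C_1·v + C_2·(t·v + w)].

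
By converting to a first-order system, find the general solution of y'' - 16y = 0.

y(t) = c_1e^(-4t) + c_2e^(4t)

Let x_1 = y, x_2 = y'. Then x_1' = x_2 and x_2' = 16x_1.
A = [[0,1],[16,0]]; det(A-λI) = λ^2 - 16.
Eigenvalues λ = -4, 4 with eigenvectors (1,-4), (1,4).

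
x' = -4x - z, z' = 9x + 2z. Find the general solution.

x(t) = -C_1e^(-t) - C_2te^(-t), z(t) = 3C_1e^(-t) + 3C_2te^(-t) + C_2e^(-t)

Coefficient matrix A = [[-4, -1], [9, 2]].
Characteristic polynomial det(A - λI) = λ^2 + 2λ + 1 = 0.
Single eigenvalue λ = -1 with algebraic multiplicity 2.
Eigenvector v = (-1,3); generalized eigenvector w with (A-λI)w=v is (0,1).
General solution: e^(-t)[C_1·v + C_2·(t·v + w)].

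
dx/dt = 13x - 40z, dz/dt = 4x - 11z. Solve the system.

x(t) = -3C_1e^(t)sin(4t) - C_1e^(t)cos(4t) - C_2e^(t)sin(4t) + 3C_2e^(t)cos(4t), z(t) = -C_1e^(t)sin(4t) + C_2e^(t)cos(4t)

Coefficient matrix A = [[13, -40], [4, -11]].
Characteristic polynomial det(A - λI) = λ^2 - 2λ + 17 = 0.
Eigenvalues λ = 1 ± 4i (complex conjugate pair).
For λ=1+4i: an eigenvector is (-1,0) - i(-3,-1) = (-1 + 3i, 0 + i).
A real fundamental pair from Re and Im of e^((1+4i)t)v: X_1 = e^(t)(cos(4t)·(-1,0) + sin(4t)·(-3,-1)), X_2 = e^(t)(sin(4t)·(-1,0) - cos(4t)·(-3,-1)).
General solution: C_1X_1 + C_2X_2.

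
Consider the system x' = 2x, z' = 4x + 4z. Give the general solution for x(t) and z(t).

x(t) = C_2e^(2t), z(t) = -C_1e^(4t) - 2C_2e^(2t)

Coefficient matrix A = [[2, 0], [4, 4]].
Characteristic polynomial det(A - λI) = λ^2 - 6λ + 8 = 0.
Eigenvalues λ = 4, 2.
For λ=4: (A-λI) row 1 is [-2, 0], so an eigenvector is (0, -1).
For λ=2: (A-λI) row 2 is [4, 2], so an eigenvector is (1, -2).
General solution: C_1e^(4t)(0,-1) + C_2e^(2t)(1,-2).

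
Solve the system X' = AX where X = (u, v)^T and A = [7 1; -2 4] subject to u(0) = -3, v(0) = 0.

Coefficient matrix A = [[7, 1], [-2, 4]].
Characteristic polynomial det(A - λI) = λ^2 - 11λ + 30 = 0.
Eigenvalues λ = 6, 5.
For λ=6: (A-λI) row 1 is [1, 1], so an eigenvector is (-1, 1).
For λ=5: (A-λI) row 1 is [2, 1], so an eigenvector is (1, -2).
General solution: c_1e^(6t)(-1,1) + c_2e^(5t)(1,-2).
Applying u(0)=-3, v(0)=0 gives c_1=6, c_2=3.

u(t) = -6e^(6t) + 3e^(5t), v(t) = 6e^(6t) - 6e^(5t)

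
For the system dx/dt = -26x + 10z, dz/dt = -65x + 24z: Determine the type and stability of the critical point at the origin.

stable spiral

A = [[-26,10],[-65,24]]; det(A-λI) = λ^2 + 2λ + 26.
λ = -1 ± 5i: negative real part.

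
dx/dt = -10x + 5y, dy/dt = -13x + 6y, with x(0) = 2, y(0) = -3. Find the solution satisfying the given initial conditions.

x(t) = -31e^(-2t)sin(t) + 2e^(-2t)cos(t), y(t) = -50e^(-2t)sin(t) - 3e^(-2t)cos(t)

Coefficient matrix A = [[-10, 5], [-13, 6]].
Characteristic polynomial det(A - λI) = λ^2 + 4λ + 5 = 0.
Eigenvalues λ = -2 ± i (complex conjugate pair).
For λ=-2+i: an eigenvector is (2,3) - i(-1,-2) = (2 + i, 3 + 2i).
A real fundamental pair from Re and Im of e^((-2+i)t)v: X_1 = e^(-2t)(cos(t)·(2,3) + sin(t)·(-1,-2)), X_2 = e^(-2t)(sin(t)·(2,3) - cos(t)·(-1,-2)).
General solution: C_1X_1 + C_2X_2.
Applying x(0)=2, y(0)=-3 gives C_1=7, C_2=-12.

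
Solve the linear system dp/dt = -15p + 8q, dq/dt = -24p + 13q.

Coefficient matrix A = [[-15, 8], [-24, 13]].
Characteristic polynomial det(A - λI) = λ^2 + 2λ - 3 = 0.
Eigenvalues λ = 1, -3.
For λ=1: (A-λI) row 1 is [-16, 8], so an eigenvector is (-1, -2).
For λ=-3: (A-λI) row 1 is [-12, 8], so an eigenvector is (2, 3).
General solution: K_1e^(t)(-1,-2) + K_2e^(-3t)(2,3).

p(t) = -K_1e^(t) + 2K_2e^(-3t), q(t) = -2K_1e^(t) + 3K_2e^(-3t)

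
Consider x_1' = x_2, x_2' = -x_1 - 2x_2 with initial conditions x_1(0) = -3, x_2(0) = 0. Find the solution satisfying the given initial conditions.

Coefficient matrix A = [[0, 1], [-1, -2]].
Characteristic polynomial det(A - λI) = λ^2 + 2λ + 1 = 0.
Single eigenvalue λ = -1 with algebraic multiplicity 2.
Eigenvector v = (-1,1); generalized eigenvector w with (A-λI)w=v is (0,-1).
General solution: e^(-t)[C_1·v + C_2·(t·v + w)].
Applying x_1(0)=-3, x_2(0)=0 gives C_1=3, C_2=3.

x_1(t) = -3te^(-t) - 3e^(-t), x_2(t) = 3te^(-t)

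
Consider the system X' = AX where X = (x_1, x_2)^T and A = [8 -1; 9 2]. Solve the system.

x_1(t) = -C_1e^(5t) - C_2te^(5t), x_2(t) = -3C_1e^(5t) - 3C_2te^(5t) + C_2e^(5t)

Coefficient matrix A = [[8, -1], [9, 2]].
Characteristic polynomial det(A - λI) = λ^2 - 10λ + 25 = 0.
Single eigenvalue λ = 5 with algebraic multiplicity 2.
Eigenvector v = (-1,-3); generalized eigenvector w with (A-λI)w=v is (0,1).
General solution: e^(5t)[C_1·v + C_2·(t·v + w)].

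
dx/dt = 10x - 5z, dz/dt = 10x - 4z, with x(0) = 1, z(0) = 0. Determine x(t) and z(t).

Coefficient matrix A = [[10, -5], [10, -4]].
Characteristic polynomial det(A - λI) = λ^2 - 6λ + 10 = 0.
Eigenvalues λ = 3 ± i (complex conjugate pair).
For λ=3+i: an eigenvector is (2,3) - i(-1,-1) = (2 + i, 3 + i).
A real fundamental pair from Re and Im of e^((3+i)t)v: X_1 = e^(3t)(cos(t)·(2,3) + sin(t)·(-1,-1)), X_2 = e^(3t)(sin(t)·(2,3) - cos(t)·(-1,-1)).
General solution: C_1X_1 + C_2X_2.
Applying x(0)=1, z(0)=0 gives C_1=-1, C_2=3.

x(t) = 7e^(3t)sin(t) + e^(3t)cos(t), z(t) = 10e^(3t)sin(t)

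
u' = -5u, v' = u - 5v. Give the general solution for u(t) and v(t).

u(t) = -K_2e^(-5t), v(t) = -K_1e^(-5t) - K_2te^(-5t) + 2K_2e^(-5t)

Coefficient matrix A = [[-5, 0], [1, -5]].
Characteristic polynomial det(A - λI) = λ^2 + 10λ + 25 = 0.
Single eigenvalue λ = -5 with algebraic multiplicity 2.
Eigenvector v = (0,-1); generalized eigenvector w with (A-λI)w=v is (-1,2).
General solution: e^(-5t)[K_1·v + K_2·(t·v + w)].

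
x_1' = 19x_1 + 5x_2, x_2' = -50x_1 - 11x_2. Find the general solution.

Coefficient matrix A = [[19, 5], [-50, -11]].
Characteristic polynomial det(A - λI) = λ^2 - 8λ + 41 = 0.
Eigenvalues λ = 4 ± 5i (complex conjugate pair).
For λ=4+5i: an eigenvector is (1,-3) - i(0,-1) = (1, -3 + i).
A real fundamental pair from Re and Im of e^((4+5i)t)v: X_1 = e^(4t)(cos(5t)·(1,-3) + sin(5t)·(0,-1)), X_2 = e^(4t)(sin(5t)·(1,-3) - cos(5t)·(0,-1)).
General solution: K_1X_1 + K_2X_2.

x_1(t) = K_1e^(4t)cos(5t) + K_2e^(4t)sin(5t), x_2(t) = -K_1e^(4t)sin(5t) - 3K_1e^(4t)cos(5t) - 3K_2e^(4t)sin(5t) + K_2e^(4t)cos(5t)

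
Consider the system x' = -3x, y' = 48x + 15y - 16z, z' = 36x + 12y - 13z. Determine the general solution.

Coefficient matrix A = [[-3, 0, 0], [48, 15, -16], [36, 12, -13]].
det(A - λI) = 0 gives eigenvalues λ = -3, 3, -1.
For λ=-3: eigenvector (1,-8,-6).
For λ=3: eigenvector (0,4,3).
For λ=-1: eigenvector (0,1,1).
General solution: c_1e^(-3t)(1,-8,-6) + c_2e^(3t)(0,4,3) + c_3e^(-t)(0,1,1).

x(t) = c_1e^(-3t), y(t) = -8c_1e^(-3t) + 4c_2e^(3t) + c_3e^(-t), z(t) = -6c_1e^(-3t) + 3c_2e^(3t) + c_3e^(-t)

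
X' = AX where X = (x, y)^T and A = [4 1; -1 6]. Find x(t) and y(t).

Coefficient matrix A = [[4, 1], [-1, 6]].
Characteristic polynomial det(A - λI) = λ^2 - 10λ + 25 = 0.
Single eigenvalue λ = 5 with algebraic multiplicity 2.
Eigenvector v = (1,1); generalized eigenvector w with (A-λI)w=v is (-3,-2).
General solution: e^(5t)[C_1·v + C_2·(t·v + w)].

x(t) = C_1e^(5t) + C_2te^(5t) - 3C_2e^(5t), y(t) = C_1e^(5t) + C_2te^(5t) - 2C_2e^(5t)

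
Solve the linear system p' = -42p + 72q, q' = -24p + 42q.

p(t) = -2c_1e^(-6t) - 3c_2e^(6t), q(t) = -c_1e^(-6t) - 2c_2e^(6t)

Coefficient matrix A = [[-42, 72], [-24, 42]].
Characteristic polynomial det(A - λI) = λ^2 - 36 = 0.
Eigenvalues λ = -6, 6.
For λ=-6: (A-λI) row 1 is [-36, 72], so an eigenvector is (-2, -1).
For λ=6: (A-λI) row 1 is [-48, 72], so an eigenvector is (-3, -2).
General solution: c_1e^(-6t)(-2,-1) + c_2e^(6t)(-3,-2).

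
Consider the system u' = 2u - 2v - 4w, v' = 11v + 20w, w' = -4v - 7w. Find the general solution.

Coefficient matrix A = [[2, -2, -4], [0, 11, 20], [0, -4, -7]].
det(A - λI) = 0 gives eigenvalues λ = 2, 1, 3.
For λ=2: eigenvector (1,0,0).
For λ=1: eigenvector (0,-2,1).
For λ=3: eigenvector (-2,5,-2).
General solution: c_1e^(2t)(1,0,0) + c_2e^(t)(0,-2,1) + c_3e^(3t)(-2,5,-2).

u(t) = c_1e^(2t) - 2c_3e^(3t), v(t) = -2c_2e^(t) + 5c_3e^(3t), w(t) = c_2e^(t) - 2c_3e^(3t)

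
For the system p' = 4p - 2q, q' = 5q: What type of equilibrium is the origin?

unstable node

A = [[4,-2],[0,5]]; det(A-λI) = λ^2 - 9λ + 20.
λ = 5, 4: both positive.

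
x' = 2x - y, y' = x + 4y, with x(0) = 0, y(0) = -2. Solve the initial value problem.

x(t) = 2te^(3t), y(t) = -2te^(3t) - 2e^(3t)

Coefficient matrix A = [[2, -1], [1, 4]].
Characteristic polynomial det(A - λI) = λ^2 - 6λ + 9 = 0.
Single eigenvalue λ = 3 with algebraic multiplicity 2.
Eigenvector v = (1,-1); generalized eigenvector w with (A-λI)w=v is (-3,2).
General solution: e^(3t)[K_1·v + K_2·(t·v + w)].
Applying x(0)=0, y(0)=-2 gives K_1=6, K_2=2.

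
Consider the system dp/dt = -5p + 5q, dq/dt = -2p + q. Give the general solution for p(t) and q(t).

Coefficient matrix A = [[-5, 5], [-2, 1]].
Characteristic polynomial det(A - λI) = λ^2 + 4λ + 5 = 0.
Eigenvalues λ = -2 ± i (complex conjugate pair).
For λ=-2+i: an eigenvector is (-2,-1) - i(1,1) = (-2 - i, -1 - i).
A real fundamental pair from Re and Im of e^((-2+i)t)v: X_1 = e^(-2t)(cos(t)·(-2,-1) + sin(t)·(1,1)), X_2 = e^(-2t)(sin(t)·(-2,-1) - cos(t)·(1,1)).
General solution: C_1X_1 + C_2X_2.

p(t) = C_1e^(-2t)sin(t) - 2C_1e^(-2t)cos(t) - 2C_2e^(-2t)sin(t) - C_2e^(-2t)cos(t), q(t) = C_1e^(-2t)sin(t) - C_1e^(-2t)cos(t) - C_2e^(-2t)sin(t) - C_2e^(-2t)cos(t)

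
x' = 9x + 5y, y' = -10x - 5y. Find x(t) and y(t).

x(t) = -K_1e^(2t)sin(t) + 2K_1e^(2t)cos(t) + 2K_2e^(2t)sin(t) + K_2e^(2t)cos(t), y(t) = K_1e^(2t)sin(t) - 3K_1e^(2t)cos(t) - 3K_2e^(2t)sin(t) - K_2e^(2t)cos(t)

Coefficient matrix A = [[9, 5], [-10, -5]].
Characteristic polynomial det(A - λI) = λ^2 - 4λ + 5 = 0.
Eigenvalues λ = 2 ± i (complex conjugate pair).
For λ=2+i: an eigenvector is (2,-3) - i(-1,1) = (2 + i, -3 - i).
A real fundamental pair from Re and Im of e^((2+i)t)v: X_1 = e^(2t)(cos(t)·(2,-3) + sin(t)·(-1,1)), X_2 = e^(2t)(sin(t)·(2,-3) - cos(t)·(-1,1)).
General solution: K_1X_1 + K_2X_2.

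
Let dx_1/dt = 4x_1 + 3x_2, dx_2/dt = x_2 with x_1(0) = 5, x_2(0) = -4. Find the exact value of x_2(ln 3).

-12

A = [[4,3],[0,1]]; eigenvalues λ = 1, 4.
Eigenvectors: (-1,1) for λ=1, (1,0) for λ=4.
From the initial condition, c_1 = -4, c_2 = 1.
x_2(ln 3) = (-4)(3^1)(1) + (1)(3^4)(0) = -12.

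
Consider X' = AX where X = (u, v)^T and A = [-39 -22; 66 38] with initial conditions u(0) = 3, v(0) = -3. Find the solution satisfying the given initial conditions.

Coefficient matrix A = [[-39, -22], [66, 38]].
Characteristic polynomial det(A - λI) = λ^2 + λ - 30 = 0.
Eigenvalues λ = -6, 5.
For λ=-6: (A-λI) row 1 is [-33, -22], so an eigenvector is (-2, 3).
For λ=5: (A-λI) row 1 is [-44, -22], so an eigenvector is (-1, 2).
General solution: C_1e^(-6t)(-2,3) + C_2e^(5t)(-1,2).
Applying u(0)=3, v(0)=-3 gives C_1=-3, C_2=3.

u(t) = -3e^(5t) + 6e^(-6t), v(t) = 6e^(5t) - 9e^(-6t)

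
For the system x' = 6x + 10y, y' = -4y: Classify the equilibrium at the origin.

saddle

A = [[6,10],[0,-4]]; det(A-λI) = λ^2 - 2λ - 24.
λ = -4, 6: opposite signs.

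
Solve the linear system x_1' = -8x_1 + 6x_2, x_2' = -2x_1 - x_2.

x_1(t) = -2c_1e^(-5t) + 3c_2e^(-4t), x_2(t) = -c_1e^(-5t) + 2c_2e^(-4t)

Coefficient matrix A = [[-8, 6], [-2, -1]].
Characteristic polynomial det(A - λI) = λ^2 + 9λ + 20 = 0.
Eigenvalues λ = -5, -4.
For λ=-5: (A-λI) row 1 is [-3, 6], so an eigenvector is (-2, -1).
For λ=-4: (A-λI) row 1 is [-4, 6], so an eigenvector is (3, 2).
General solution: c_1e^(-5t)(-2,-1) + c_2e^(-4t)(3,2).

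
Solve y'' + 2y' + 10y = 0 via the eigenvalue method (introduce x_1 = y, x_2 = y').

y(t) = c_1e^(-t)cos(3t) + c_2e^(-t)sin(3t)

Let x_1 = y, x_2 = y'. Then x_1' = x_2 and x_2' = -10x_1 - 2x_2.
A = [[0,1],[-10,-2]]; det(A-λI) = λ^2 + 2λ + 10.
Eigenvalues λ = -1 ± 3i.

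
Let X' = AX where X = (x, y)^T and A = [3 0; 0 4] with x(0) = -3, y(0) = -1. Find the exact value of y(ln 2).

A = [[3,0],[0,4]]; eigenvalues λ = 4, 3.
Eigenvectors: (0,-1) for λ=4, (1,0) for λ=3.
From the initial condition, c_1 = 1, c_2 = -3.
y(ln 2) = (1)(2^4)(-1) + (-3)(2^3)(0) = -16.

-16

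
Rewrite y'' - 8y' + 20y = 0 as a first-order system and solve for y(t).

y(t) = C_1e^(4t)cos(2t) + C_2e^(4t)sin(2t)

Let x_1 = y, x_2 = y'. Then x_1' = x_2 and x_2' = -20x_1 + 8x_2.
A = [[0,1],[-20,8]]; det(A-λI) = λ^2 - 8λ + 20.
Eigenvalues λ = 4 ± 2i.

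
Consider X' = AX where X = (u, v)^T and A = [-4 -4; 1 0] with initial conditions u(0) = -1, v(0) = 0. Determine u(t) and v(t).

u(t) = 2te^(-2t) - e^(-2t), v(t) = -te^(-2t)

Coefficient matrix A = [[-4, -4], [1, 0]].
Characteristic polynomial det(A - λI) = λ^2 + 4λ + 4 = 0.
Single eigenvalue λ = -2 with algebraic multiplicity 2.
Eigenvector v = (2,-1); generalized eigenvector w with (A-λI)w=v is (1,-1).
General solution: e^(-2t)[C_1·v + C_2·(t·v + w)].
Applying u(0)=-1, v(0)=0 gives C_1=-1, C_2=1.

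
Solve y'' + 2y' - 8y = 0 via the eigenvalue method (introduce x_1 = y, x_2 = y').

Let x_1 = y, x_2 = y'. Then x_1' = x_2 and x_2' = 8x_1 - 2x_2.
A = [[0,1],[8,-2]]; det(A-λI) = λ^2 + 2λ - 8.
Eigenvalues λ = -4, 2 with eigenvectors (1,-4), (1,2).

y(t) = c_1e^(-4t) + c_2e^(2t)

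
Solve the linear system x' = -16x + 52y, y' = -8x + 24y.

x(t) = -2K_1e^(4t)sin(4t) + 3K_1e^(4t)cos(4t) + 3K_2e^(4t)sin(4t) + 2K_2e^(4t)cos(4t), y(t) = -K_1e^(4t)sin(4t) + K_1e^(4t)cos(4t) + K_2e^(4t)sin(4t) + K_2e^(4t)cos(4t)

Coefficient matrix A = [[-16, 52], [-8, 24]].
Characteristic polynomial det(A - λI) = λ^2 - 8λ + 32 = 0.
Eigenvalues λ = 4 ± 4i (complex conjugate pair).
For λ=4+4i: an eigenvector is (3,1) - i(-2,-1) = (3 + 2i, 1 + i).
A real fundamental pair from Re and Im of e^((4+4i)t)v: X_1 = e^(4t)(cos(4t)·(3,1) + sin(4t)·(-2,-1)), X_2 = e^(4t)(sin(4t)·(3,1) - cos(4t)·(-2,-1)).
General solution: K_1X_1 + K_2X_2.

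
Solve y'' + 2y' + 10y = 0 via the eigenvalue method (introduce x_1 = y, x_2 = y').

y(t) = c_1e^(-t)cos(3t) + c_2e^(-t)sin(3t)

Let x_1 = y, x_2 = y'. Then x_1' = x_2 and x_2' = -10x_1 - 2x_2.
A = [[0,1],[-10,-2]]; det(A-λI) = λ^2 + 2λ + 10.
Eigenvalues λ = -1 ± 3i.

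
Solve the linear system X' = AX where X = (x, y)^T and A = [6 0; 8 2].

Coefficient matrix A = [[6, 0], [8, 2]].
Characteristic polynomial det(A - λI) = λ^2 - 8λ + 12 = 0.
Eigenvalues λ = 6, 2.
For λ=6: (A-λI) row 2 is [8, -4], so an eigenvector is (1, 2).
For λ=2: (A-λI) row 1 is [4, 0], so an eigenvector is (0, -1).
General solution: C_1e^(6t)(1,2) + C_2e^(2t)(0,-1).

x(t) = C_1e^(6t), y(t) = 2C_1e^(6t) - C_2e^(2t)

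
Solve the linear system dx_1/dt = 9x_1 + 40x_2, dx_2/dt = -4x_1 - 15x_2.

x_1(t) = -3K_1e^(-3t)sin(4t) - K_1e^(-3t)cos(4t) - K_2e^(-3t)sin(4t) + 3K_2e^(-3t)cos(4t), x_2(t) = K_1e^(-3t)sin(4t) - K_2e^(-3t)cos(4t)

Coefficient matrix A = [[9, 40], [-4, -15]].
Characteristic polynomial det(A - λI) = λ^2 + 6λ + 25 = 0.
Eigenvalues λ = -3 ± 4i (complex conjugate pair).
For λ=-3+4i: an eigenvector is (-1,0) - i(-3,1) = (-1 + 3i, 0 - i).
A real fundamental pair from Re and Im of e^((-3+4i)t)v: X_1 = e^(-3t)(cos(4t)·(-1,0) + sin(4t)·(-3,1)), X_2 = e^(-3t)(sin(4t)·(-1,0) - cos(4t)·(-3,1)).
General solution: K_1X_1 + K_2X_2.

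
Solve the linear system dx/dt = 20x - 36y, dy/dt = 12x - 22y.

Coefficient matrix A = [[20, -36], [12, -22]].
Characteristic polynomial det(A - λI) = λ^2 + 2λ - 8 = 0.
Eigenvalues λ = -4, 2.
For λ=-4: (A-λI) row 1 is [24, -36], so an eigenvector is (3, 2).
For λ=2: (A-λI) row 1 is [18, -36], so an eigenvector is (2, 1).
General solution: K_1e^(-4t)(3,2) + K_2e^(2t)(2,1).

x(t) = 3K_1e^(-4t) + 2K_2e^(2t), y(t) = 2K_1e^(-4t) + K_2e^(2t)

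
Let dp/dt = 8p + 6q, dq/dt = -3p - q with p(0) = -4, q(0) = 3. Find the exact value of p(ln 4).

-2080

A = [[8,6],[-3,-1]]; eigenvalues λ = 2, 5.
Eigenvectors: (-1,1) for λ=2, (2,-1) for λ=5.
From the initial condition, c_1 = 2, c_2 = -1.
p(ln 4) = (2)(4^2)(-1) + (-1)(4^5)(2) = -2080.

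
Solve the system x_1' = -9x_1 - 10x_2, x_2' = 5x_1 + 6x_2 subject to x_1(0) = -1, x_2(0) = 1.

Coefficient matrix A = [[-9, -10], [5, 6]].
Characteristic polynomial det(A - λI) = λ^2 + 3λ - 4 = 0.
Eigenvalues λ = 1, -4.
For λ=1: (A-λI) row 1 is [-10, -10], so an eigenvector is (1, -1).
For λ=-4: (A-λI) row 1 is [-5, -10], so an eigenvector is (2, -1).
General solution: K_1e^(t)(1,-1) + K_2e^(-4t)(2,-1).
Applying x_1(0)=-1, x_2(0)=1 gives K_1=-1, K_2=0.

x_1(t) = -e^(t), x_2(t) = e^(t)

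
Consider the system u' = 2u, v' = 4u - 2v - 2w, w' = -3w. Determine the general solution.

Coefficient matrix A = [[2, 0, 0], [4, -2, -2], [0, 0, -3]].
det(A - λI) = 0 gives eigenvalues λ = 2, -3, -2.
For λ=2: eigenvector (1,1,0).
For λ=-3: eigenvector (0,2,1).
For λ=-2: eigenvector (0,1,0).
General solution: K_1e^(2t)(1,1,0) + K_2e^(-3t)(0,2,1) + K_3e^(-2t)(0,1,0).

u(t) = K_1e^(2t), v(t) = K_1e^(2t) + 2K_2e^(-3t) + K_3e^(-2t), w(t) = K_2e^(-3t)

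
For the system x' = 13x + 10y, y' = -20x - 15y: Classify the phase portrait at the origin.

A = [[13,10],[-20,-15]]; det(A-λI) = λ^2 + 2λ + 5.
λ = -1 ± 2i: negative real part.

stable spiral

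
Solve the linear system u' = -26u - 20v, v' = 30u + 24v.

Coefficient matrix A = [[-26, -20], [30, 24]].
Characteristic polynomial det(A - λI) = λ^2 + 2λ - 24 = 0.
Eigenvalues λ = -6, 4.
For λ=-6: (A-λI) row 1 is [-20, -20], so an eigenvector is (-1, 1).
For λ=4: (A-λI) row 1 is [-30, -20], so an eigenvector is (-2, 3).
General solution: C_1e^(-6t)(-1,1) + C_2e^(4t)(-2,3).

u(t) = -C_1e^(-6t) - 2C_2e^(4t), v(t) = C_1e^(-6t) + 3C_2e^(4t)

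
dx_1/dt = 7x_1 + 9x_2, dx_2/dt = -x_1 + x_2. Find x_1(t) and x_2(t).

Coefficient matrix A = [[7, 9], [-1, 1]].
Characteristic polynomial det(A - λI) = λ^2 - 8λ + 16 = 0.
Single eigenvalue λ = 4 with algebraic multiplicity 2.
Eigenvector v = (-3,1); generalized eigenvector w with (A-λI)w=v is (2,-1).
General solution: e^(4t)[c_1·v + c_2·(t·v + w)].

x_1(t) = -3c_1e^(4t) - 3c_2te^(4t) + 2c_2e^(4t), x_2(t) = c_1e^(4t) + c_2te^(4t) - c_2e^(4t)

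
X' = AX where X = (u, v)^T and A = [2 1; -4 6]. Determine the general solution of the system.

u(t) = -C_1e^(4t) - C_2te^(4t), v(t) = -2C_1e^(4t) - 2C_2te^(4t) - C_2e^(4t)

Coefficient matrix A = [[2, 1], [-4, 6]].
Characteristic polynomial det(A - λI) = λ^2 - 8λ + 16 = 0.
Single eigenvalue λ = 4 with algebraic multiplicity 2.
Eigenvector v = (-1,-2); generalized eigenvector w with (A-λI)w=v is (0,-1).
General solution: e^(4t)[C_1·v + C_2·(t·v + w)].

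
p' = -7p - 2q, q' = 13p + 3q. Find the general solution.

Coefficient matrix A = [[-7, -2], [13, 3]].
Characteristic polynomial det(A - λI) = λ^2 + 4λ + 5 = 0.
Eigenvalues λ = -2 ± i (complex conjugate pair).
For λ=-2+i: an eigenvector is (-1,2) - i(1,-3) = (-1 - i, 2 + 3i).
A real fundamental pair from Re and Im of e^((-2+i)t)v: X_1 = e^(-2t)(cos(t)·(-1,2) + sin(t)·(1,-3)), X_2 = e^(-2t)(sin(t)·(-1,2) - cos(t)·(1,-3)).
General solution: c_1X_1 + c_2X_2.

p(t) = c_1e^(-2t)sin(t) - c_1e^(-2t)cos(t) - c_2e^(-2t)sin(t) - c_2e^(-2t)cos(t), q(t) = -3c_1e^(-2t)sin(t) + 2c_1e^(-2t)cos(t) + 2c_2e^(-2t)sin(t) + 3c_2e^(-2t)cos(t)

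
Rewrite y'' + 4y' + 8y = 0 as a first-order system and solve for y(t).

Let x_1 = y, x_2 = y'. Then x_1' = x_2 and x_2' = -8x_1 - 4x_2.
A = [[0,1],[-8,-4]]; det(A-λI) = λ^2 + 4λ + 8.
Eigenvalues λ = -2 ± 2i.

y(t) = C_1e^(-2t)cos(2t) + C_2e^(-2t)sin(2t)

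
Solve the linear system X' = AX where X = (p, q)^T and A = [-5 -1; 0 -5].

Coefficient matrix A = [[-5, -1], [0, -5]].
Characteristic polynomial det(A - λI) = λ^2 + 10λ + 25 = 0.
Single eigenvalue λ = -5 with algebraic multiplicity 2.
Eigenvector v = (1,0); generalized eigenvector w with (A-λI)w=v is (3,-1).
General solution: e^(-5t)[C_1·v + C_2·(t·v + w)].

p(t) = C_1e^(-5t) + C_2te^(-5t) + 3C_2e^(-5t), q(t) = -C_2e^(-5t)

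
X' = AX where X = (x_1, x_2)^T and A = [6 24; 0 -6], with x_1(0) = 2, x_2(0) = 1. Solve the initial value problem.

Coefficient matrix A = [[6, 24], [0, -6]].
Characteristic polynomial det(A - λI) = λ^2 - 36 = 0.
Eigenvalues λ = 6, -6.
For λ=6: (A-λI) row 1 is [0, 24], so an eigenvector is (1, 0).
For λ=-6: (A-λI) row 1 is [12, 24], so an eigenvector is (2, -1).
General solution: c_1e^(6t)(1,0) + c_2e^(-6t)(2,-1).
Applying x_1(0)=2, x_2(0)=1 gives c_1=4, c_2=-1.

x_1(t) = 4e^(6t) - 2e^(-6t), x_2(t) = e^(-6t)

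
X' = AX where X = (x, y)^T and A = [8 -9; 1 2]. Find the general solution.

Coefficient matrix A = [[8, -9], [1, 2]].
Characteristic polynomial det(A - λI) = λ^2 - 10λ + 25 = 0.
Single eigenvalue λ = 5 with algebraic multiplicity 2.
Eigenvector v = (-3,-1); generalized eigenvector w with (A-λI)w=v is (-1,0).
General solution: e^(5t)[c_1·v + c_2·(t·v + w)].

x(t) = -3c_1e^(5t) - 3c_2te^(5t) - c_2e^(5t), y(t) = -c_1e^(5t) - c_2te^(5t)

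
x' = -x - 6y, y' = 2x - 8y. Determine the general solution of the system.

Coefficient matrix A = [[-1, -6], [2, -8]].
Characteristic polynomial det(A - λI) = λ^2 + 9λ + 20 = 0.
Eigenvalues λ = -5, -4.
For λ=-5: (A-λI) row 1 is [4, -6], so an eigenvector is (-3, -2).
For λ=-4: (A-λI) row 1 is [3, -6], so an eigenvector is (-2, -1).
General solution: c_1e^(-5t)(-3,-2) + c_2e^(-4t)(-2,-1).

x(t) = -3c_1e^(-5t) - 2c_2e^(-4t), y(t) = -2c_1e^(-5t) - c_2e^(-4t)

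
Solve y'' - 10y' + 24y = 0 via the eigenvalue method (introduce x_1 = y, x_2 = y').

Let x_1 = y, x_2 = y'. Then x_1' = x_2 and x_2' = -24x_1 + 10x_2.
A = [[0,1],[-24,10]]; det(A-λI) = λ^2 - 10λ + 24.
Eigenvalues λ = 6, 4 with eigenvectors (1,6), (1,4).

y(t) = c_1e^(6t) + c_2e^(4t)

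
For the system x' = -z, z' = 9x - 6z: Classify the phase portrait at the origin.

stable improper node

A = [[0,-1],[9,-6]]; det(A-λI) = λ^2 + 6λ + 9.
repeated λ = -3 with a single eigenvector.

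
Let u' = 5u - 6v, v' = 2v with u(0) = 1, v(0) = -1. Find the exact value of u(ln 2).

88

A = [[5,-6],[0,2]]; eigenvalues λ = 2, 5.
Eigenvectors: (2,1) for λ=2, (-1,0) for λ=5.
From the initial condition, c_1 = -1, c_2 = -3.
u(ln 2) = (-1)(2^2)(2) + (-3)(2^5)(-1) = 88.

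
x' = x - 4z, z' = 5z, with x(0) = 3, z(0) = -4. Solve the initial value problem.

x(t) = 4e^(5t) - e^(t), z(t) = -4e^(5t)

Coefficient matrix A = [[1, -4], [0, 5]].
Characteristic polynomial det(A - λI) = λ^2 - 6λ + 5 = 0.
Eigenvalues λ = 1, 5.
For λ=1: (A-λI) row 1 is [0, -4], so an eigenvector is (1, 0).
For λ=5: (A-λI) row 1 is [-4, -4], so an eigenvector is (-1, 1).
General solution: K_1e^(t)(1,0) + K_2e^(5t)(-1,1).
Applying x(0)=3, z(0)=-4 gives K_1=-1, K_2=-4.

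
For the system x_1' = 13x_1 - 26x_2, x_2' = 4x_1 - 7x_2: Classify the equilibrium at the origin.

A = [[13,-26],[4,-7]]; det(A-λI) = λ^2 - 6λ + 13.
λ = 3 ± 2i: positive real part.

unstable spiral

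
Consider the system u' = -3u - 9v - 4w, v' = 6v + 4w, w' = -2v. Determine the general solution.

u(t) = K_1e^(-3t) - K_2e^(2t) - 2K_3e^(4t), v(t) = K_2e^(2t) + 2K_3e^(4t), w(t) = -K_2e^(2t) - K_3e^(4t)

Coefficient matrix A = [[-3, -9, -4], [0, 6, 4], [0, -2, 0]].
det(A - λI) = 0 gives eigenvalues λ = -3, 2, 4.
For λ=-3: eigenvector (1,0,0).
For λ=2: eigenvector (-1,1,-1).
For λ=4: eigenvector (-2,2,-1).
General solution: K_1e^(-3t)(1,0,0) + K_2e^(2t)(-1,1,-1) + K_3e^(4t)(-2,2,-1).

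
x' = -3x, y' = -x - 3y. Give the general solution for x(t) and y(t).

Coefficient matrix A = [[-3, 0], [-1, -3]].
Characteristic polynomial det(A - λI) = λ^2 + 6λ + 9 = 0.
Single eigenvalue λ = -3 with algebraic multiplicity 2.
Eigenvector v = (0,1); generalized eigenvector w with (A-λI)w=v is (-1,2).
General solution: e^(-3t)[K_1·v + K_2·(t·v + w)].

x(t) = -K_2e^(-3t), y(t) = K_1e^(-3t) + K_2te^(-3t) + 2K_2e^(-3t)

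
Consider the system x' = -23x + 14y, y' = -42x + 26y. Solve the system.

Coefficient matrix A = [[-23, 14], [-42, 26]].
Characteristic polynomial det(A - λI) = λ^2 - 3λ - 10 = 0.
Eigenvalues λ = 5, -2.
For λ=5: (A-λI) row 1 is [-28, 14], so an eigenvector is (1, 2).
For λ=-2: (A-λI) row 1 is [-21, 14], so an eigenvector is (-2, -3).
General solution: c_1e^(5t)(1,2) + c_2e^(-2t)(-2,-3).

x(t) = c_1e^(5t) - 2c_2e^(-2t), y(t) = 2c_1e^(5t) - 3c_2e^(-2t)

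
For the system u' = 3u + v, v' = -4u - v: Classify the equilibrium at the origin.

unstable improper node

A = [[3,1],[-4,-1]]; det(A-λI) = λ^2 - 2λ + 1.
repeated λ = 1 with a single eigenvector.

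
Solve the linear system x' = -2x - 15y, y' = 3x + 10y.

Coefficient matrix A = [[-2, -15], [3, 10]].
Characteristic polynomial det(A - λI) = λ^2 - 8λ + 25 = 0.
Eigenvalues λ = 4 ± 3i (complex conjugate pair).
For λ=4+3i: an eigenvector is (1,0) - i(-2,1) = (1 + 2i, 0 - i).
A real fundamental pair from Re and Im of e^((4+3i)t)v: X_1 = e^(4t)(cos(3t)·(1,0) + sin(3t)·(-2,1)), X_2 = e^(4t)(sin(3t)·(1,0) - cos(3t)·(-2,1)).
General solution: K_1X_1 + K_2X_2.

x(t) = -2K_1e^(4t)sin(3t) + K_1e^(4t)cos(3t) + K_2e^(4t)sin(3t) + 2K_2e^(4t)cos(3t), y(t) = K_1e^(4t)sin(3t) - K_2e^(4t)cos(3t)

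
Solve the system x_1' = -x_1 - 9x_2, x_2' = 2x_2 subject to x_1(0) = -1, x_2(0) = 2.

x_1(t) = -6e^(2t) + 5e^(-t), x_2(t) = 2e^(2t)

Coefficient matrix A = [[-1, -9], [0, 2]].
Characteristic polynomial det(A - λI) = λ^2 - λ - 2 = 0.
Eigenvalues λ = 2, -1.
For λ=2: (A-λI) row 1 is [-3, -9], so an eigenvector is (-3, 1).
For λ=-1: (A-λI) row 1 is [0, -9], so an eigenvector is (-1, 0).
General solution: c_1e^(2t)(-3,1) + c_2e^(-t)(-1,0).
Applying x_1(0)=-1, x_2(0)=2 gives c_1=2, c_2=-5.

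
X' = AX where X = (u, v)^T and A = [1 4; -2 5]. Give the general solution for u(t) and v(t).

u(t) = c_1e^(3t)sin(2t) - c_1e^(3t)cos(2t) - c_2e^(3t)sin(2t) - c_2e^(3t)cos(2t), v(t) = c_1e^(3t)sin(2t) - c_2e^(3t)cos(2t)

Coefficient matrix A = [[1, 4], [-2, 5]].
Characteristic polynomial det(A - λI) = λ^2 - 6λ + 13 = 0.
Eigenvalues λ = 3 ± 2i (complex conjugate pair).
For λ=3+2i: an eigenvector is (-1,0) - i(1,1) = (-1 - i, 0 - i).
A real fundamental pair from Re and Im of e^((3+2i)t)v: X_1 = e^(3t)(cos(2t)·(-1,0) + sin(2t)·(1,1)), X_2 = e^(3t)(sin(2t)·(-1,0) - cos(2t)·(1,1)).
General solution: c_1X_1 + c_2X_2.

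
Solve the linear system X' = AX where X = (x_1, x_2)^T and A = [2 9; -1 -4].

Coefficient matrix A = [[2, 9], [-1, -4]].
Characteristic polynomial det(A - λI) = λ^2 + 2λ + 1 = 0.
Single eigenvalue λ = -1 with algebraic multiplicity 2.
Eigenvector v = (3,-1); generalized eigenvector w with (A-λI)w=v is (1,0).
General solution: e^(-t)[c_1·v + c_2·(t·v + w)].

x_1(t) = 3c_1e^(-t) + 3c_2te^(-t) + c_2e^(-t), x_2(t) = -c_1e^(-t) - c_2te^(-t)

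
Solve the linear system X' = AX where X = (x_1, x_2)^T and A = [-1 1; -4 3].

Coefficient matrix A = [[-1, 1], [-4, 3]].
Characteristic polynomial det(A - λI) = λ^2 - 2λ + 1 = 0.
Single eigenvalue λ = 1 with algebraic multiplicity 2.
Eigenvector v = (-1,-2); generalized eigenvector w with (A-λI)w=v is (-1,-3).
General solution: e^(t)[c_1·v + c_2·(t·v + w)].

x_1(t) = -c_1e^(t) - c_2te^(t) - c_2e^(t), x_2(t) = -2c_1e^(t) - 2c_2te^(t) - 3c_2e^(t)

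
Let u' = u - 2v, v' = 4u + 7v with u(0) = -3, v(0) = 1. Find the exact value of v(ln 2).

A = [[1,-2],[4,7]]; eigenvalues λ = 5, 3.
Eigenvectors: (-1,2) for λ=5, (1,-1) for λ=3.
From the initial condition, c_1 = -2, c_2 = -5.
v(ln 2) = (-2)(2^5)(2) + (-5)(2^3)(-1) = -88.

-88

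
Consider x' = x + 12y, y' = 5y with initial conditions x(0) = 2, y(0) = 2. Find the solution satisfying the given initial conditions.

Coefficient matrix A = [[1, 12], [0, 5]].
Characteristic polynomial det(A - λI) = λ^2 - 6λ + 5 = 0.
Eigenvalues λ = 1, 5.
For λ=1: (A-λI) row 1 is [0, 12], so an eigenvector is (1, 0).
For λ=5: (A-λI) row 1 is [-4, 12], so an eigenvector is (3, 1).
General solution: K_1e^(t)(1,0) + K_2e^(5t)(3,1).
Applying x(0)=2, y(0)=2 gives K_1=-4, K_2=2.

x(t) = 6e^(5t) - 4e^(t), y(t) = 2e^(5t)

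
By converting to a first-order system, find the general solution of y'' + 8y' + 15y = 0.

y(t) = c_1e^(-5t) + c_2e^(-3t)

Let x_1 = y, x_2 = y'. Then x_1' = x_2 and x_2' = -15x_1 - 8x_2.
A = [[0,1],[-15,-8]]; det(A-λI) = λ^2 + 8λ + 15.
Eigenvalues λ = -5, -3 with eigenvectors (1,-5), (1,-3).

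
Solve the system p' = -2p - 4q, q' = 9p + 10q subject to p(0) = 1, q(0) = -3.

p(t) = 6te^(4t) + e^(4t), q(t) = -9te^(4t) - 3e^(4t)

Coefficient matrix A = [[-2, -4], [9, 10]].
Characteristic polynomial det(A - λI) = λ^2 - 8λ + 16 = 0.
Single eigenvalue λ = 4 with algebraic multiplicity 2.
Eigenvector v = (-2,3); generalized eigenvector w with (A-λI)w=v is (-1,2).
General solution: e^(4t)[c_1·v + c_2·(t·v + w)].
Applying p(0)=1, q(0)=-3 gives c_1=1, c_2=-3.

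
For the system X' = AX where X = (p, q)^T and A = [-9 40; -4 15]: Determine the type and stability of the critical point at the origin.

unstable spiral

A = [[-9,40],[-4,15]]; det(A-λI) = λ^2 - 6λ + 25.
λ = 3 ± 4i: positive real part.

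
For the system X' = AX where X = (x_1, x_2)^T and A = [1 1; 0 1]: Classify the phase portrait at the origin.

A = [[1,1],[0,1]]; det(A-λI) = λ^2 - 2λ + 1.
repeated λ = 1 with a single eigenvector.

unstable improper node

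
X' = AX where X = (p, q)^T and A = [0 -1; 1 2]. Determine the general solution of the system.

p(t) = K_1e^(t) + K_2te^(t) - K_2e^(t), q(t) = -K_1e^(t) - K_2te^(t)

Coefficient matrix A = [[0, -1], [1, 2]].
Characteristic polynomial det(A - λI) = λ^2 - 2λ + 1 = 0.
Single eigenvalue λ = 1 with algebraic multiplicity 2.
Eigenvector v = (1,-1); generalized eigenvector w with (A-λI)w=v is (-1,0).
General solution: e^(t)[K_1·v + K_2·(t·v + w)].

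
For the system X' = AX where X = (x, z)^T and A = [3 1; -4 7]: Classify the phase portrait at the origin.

A = [[3,1],[-4,7]]; det(A-λI) = λ^2 - 10λ + 25.
repeated λ = 5 with a single eigenvector.

unstable improper node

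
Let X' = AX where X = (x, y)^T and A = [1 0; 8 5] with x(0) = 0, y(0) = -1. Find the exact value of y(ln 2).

A = [[1,0],[8,5]]; eigenvalues λ = 1, 5.
Eigenvectors: (-1,2) for λ=1, (0,1) for λ=5.
From the initial condition, c_1 = 0, c_2 = -1.
y(ln 2) = (0)(2^1)(2) + (-1)(2^5)(1) = -32.

-32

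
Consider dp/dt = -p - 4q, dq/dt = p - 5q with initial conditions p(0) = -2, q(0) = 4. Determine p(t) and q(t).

p(t) = -20te^(-3t) - 2e^(-3t), q(t) = -10te^(-3t) + 4e^(-3t)

Coefficient matrix A = [[-1, -4], [1, -5]].
Characteristic polynomial det(A - λI) = λ^2 + 6λ + 9 = 0.
Single eigenvalue λ = -3 with algebraic multiplicity 2.
Eigenvector v = (2,1); generalized eigenvector w with (A-λI)w=v is (3,1).
General solution: e^(-3t)[c_1·v + c_2·(t·v + w)].
Applying p(0)=-2, q(0)=4 gives c_1=14, c_2=-10.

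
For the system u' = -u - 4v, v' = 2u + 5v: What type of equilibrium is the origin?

A = [[-1,-4],[2,5]]; det(A-λI) = λ^2 - 4λ + 3.
λ = 3, 1: both positive.

unstable node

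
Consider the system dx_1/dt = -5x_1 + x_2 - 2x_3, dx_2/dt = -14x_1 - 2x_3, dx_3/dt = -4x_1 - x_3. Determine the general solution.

Coefficient matrix A = [[-5, 1, -2], [-14, 0, -2], [-4, 0, -1]].
det(A - λI) = 0 gives eigenvalues λ = -3, -2, -1.
For λ=-3: eigenvector (1,6,2).
For λ=-2: eigenvector (1,11,4).
For λ=-1: eigenvector (0,2,1).
General solution: C_1e^(-3t)(1,6,2) + C_2e^(-2t)(1,11,4) + C_3e^(-t)(0,2,1).

x_1(t) = C_1e^(-3t) + C_2e^(-2t), x_2(t) = 6C_1e^(-3t) + 11C_2e^(-2t) + 2C_3e^(-t), x_3(t) = 2C_1e^(-3t) + 4C_2e^(-2t) + C_3e^(-t)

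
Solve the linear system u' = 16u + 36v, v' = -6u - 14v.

Coefficient matrix A = [[16, 36], [-6, -14]].
Characteristic polynomial det(A - λI) = λ^2 - 2λ - 8 = 0.
Eigenvalues λ = -2, 4.
For λ=-2: (A-λI) row 1 is [18, 36], so an eigenvector is (2, -1).
For λ=4: (A-λI) row 1 is [12, 36], so an eigenvector is (-3, 1).
General solution: C_1e^(-2t)(2,-1) + C_2e^(4t)(-3,1).

u(t) = 2C_1e^(-2t) - 3C_2e^(4t), v(t) = -C_1e^(-2t) + C_2e^(4t)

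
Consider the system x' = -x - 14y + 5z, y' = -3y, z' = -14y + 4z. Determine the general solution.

Coefficient matrix A = [[-1, -14, 5], [0, -3, 0], [0, -14, 4]].
det(A - λI) = 0 gives eigenvalues λ = -1, -3, 4.
For λ=-1: eigenvector (1,0,0).
For λ=-3: eigenvector (2,1,2).
For λ=4: eigenvector (1,0,1).
General solution: K_1e^(-t)(1,0,0) + K_2e^(-3t)(2,1,2) + K_3e^(4t)(1,0,1).

x(t) = K_1e^(-t) + 2K_2e^(-3t) + K_3e^(4t), y(t) = K_2e^(-3t), z(t) = 2K_2e^(-3t) + K_3e^(4t)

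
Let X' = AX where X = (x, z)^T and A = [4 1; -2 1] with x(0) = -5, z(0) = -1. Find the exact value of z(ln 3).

A = [[4,1],[-2,1]]; eigenvalues λ = 3, 2.
Eigenvectors: (1,-1) for λ=3, (1,-2) for λ=2.
From the initial condition, c_1 = -11, c_2 = 6.
z(ln 3) = (-11)(3^3)(-1) + (6)(3^2)(-2) = 189.

189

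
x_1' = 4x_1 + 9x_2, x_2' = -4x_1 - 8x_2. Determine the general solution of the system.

Coefficient matrix A = [[4, 9], [-4, -8]].
Characteristic polynomial det(A - λI) = λ^2 + 4λ + 4 = 0.
Single eigenvalue λ = -2 with algebraic multiplicity 2.
Eigenvector v = (3,-2); generalized eigenvector w with (A-λI)w=v is (2,-1).
General solution: e^(-2t)[C_1·v + C_2·(t·v + w)].

x_1(t) = 3C_1e^(-2t) + 3C_2te^(-2t) + 2C_2e^(-2t), x_2(t) = -2C_1e^(-2t) - 2C_2te^(-2t) - C_2e^(-2t)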